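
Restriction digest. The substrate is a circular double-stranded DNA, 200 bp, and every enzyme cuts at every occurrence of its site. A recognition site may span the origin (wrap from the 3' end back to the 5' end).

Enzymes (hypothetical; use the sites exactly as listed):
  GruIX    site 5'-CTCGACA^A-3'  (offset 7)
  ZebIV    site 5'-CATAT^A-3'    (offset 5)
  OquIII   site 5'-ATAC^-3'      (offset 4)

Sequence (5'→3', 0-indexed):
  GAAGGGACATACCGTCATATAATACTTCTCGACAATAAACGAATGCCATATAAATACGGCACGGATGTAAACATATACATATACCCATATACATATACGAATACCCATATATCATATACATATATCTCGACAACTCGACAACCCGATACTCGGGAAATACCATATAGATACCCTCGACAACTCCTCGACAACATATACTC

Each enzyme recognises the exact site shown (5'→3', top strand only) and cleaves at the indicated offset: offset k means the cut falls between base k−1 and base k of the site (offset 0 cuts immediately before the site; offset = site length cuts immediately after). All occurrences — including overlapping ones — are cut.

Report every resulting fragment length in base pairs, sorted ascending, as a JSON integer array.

[2,2,2,2,2,2,4,4,4,5,5,6,6,6,6,6,6,7,8,8,8,9,9,9,11,11,14,17,19]

Site scan:
  GruIX CTCGACAA/7: at [27, 125, 133, 172, 183] ⇒ [34, 132, 140, 179, 190]
  ZebIV CATATA/5: at [15, 46, 71, 77, 85, 91, 105, 112, 118, 160, 191] ⇒ [20, 51, 76, 82, 90, 96, 110, 117, 123, 165, 196]
  OquIII ATAC/4: at [8, 21, 53, 74, 80, 88, 94, 100, 115, 145, 156, 167, 194] ⇒ [12, 25, 57, 78, 84, 92, 98, 104, 119, 149, 160, 171, 198]

All cut coordinates (distinct, sorted): [12, 20, 25, 34, 51, 57, 76, 78, 82, 84, 90, 92, 96, 98, 104, 110, 117, 119, 123, 132, 140, 149, 160, 165, 171, 179, 190, 196, 198]

Fragment lengths:
  12→20: 8 bp
  20→25: 5 bp
  25→34: 9 bp
  34→51: 17 bp
  51→57: 6 bp
  57→76: 19 bp
  76→78: 2 bp
  78→82: 4 bp
  82→84: 2 bp
  84→90: 6 bp
  90→92: 2 bp
  92→96: 4 bp
  96→98: 2 bp
  98→104: 6 bp
  104→110: 6 bp
  110→117: 7 bp
  117→119: 2 bp
  119→123: 4 bp
  123→132: 9 bp
  132→140: 8 bp
  140→149: 9 bp
  149→160: 11 bp
  160→165: 5 bp
  165→171: 6 bp
  171→179: 8 bp
  179→190: 11 bp
  190→196: 6 bp
  196→198: 2 bp
  198→12 (wrap): 200-198+12 = 14 bp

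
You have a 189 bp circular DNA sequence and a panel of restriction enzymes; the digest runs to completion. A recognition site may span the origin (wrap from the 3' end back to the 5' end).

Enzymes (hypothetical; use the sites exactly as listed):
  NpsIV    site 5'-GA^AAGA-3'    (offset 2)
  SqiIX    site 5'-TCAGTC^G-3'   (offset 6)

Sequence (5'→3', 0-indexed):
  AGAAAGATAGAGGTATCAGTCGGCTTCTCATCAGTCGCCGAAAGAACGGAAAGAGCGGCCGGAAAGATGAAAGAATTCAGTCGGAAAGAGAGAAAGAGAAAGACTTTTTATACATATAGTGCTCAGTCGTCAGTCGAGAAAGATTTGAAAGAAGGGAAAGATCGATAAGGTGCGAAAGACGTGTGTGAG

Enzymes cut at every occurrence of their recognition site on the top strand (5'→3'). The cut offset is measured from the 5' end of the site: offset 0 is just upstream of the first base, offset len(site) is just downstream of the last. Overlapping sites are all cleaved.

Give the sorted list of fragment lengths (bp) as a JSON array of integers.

Per-enzyme occurrences:
  NpsIV (GAAAGA, off=2): starts [1, 39, 48, 61, 68, 83, 91, 97, 137, 146, 155, 173] → cuts [3, 41, 50, 63, 70, 85, 93, 99, 139, 148, 157, 175]
  SqiIX (TCAGTCG, off=6): starts [15, 30, 76, 122, 129] → cuts [21, 36, 82, 128, 135]

All cut coordinates (distinct, sorted): [3, 21, 36, 41, 50, 63, 70, 82, 85, 93, 99, 128, 135, 139, 148, 157, 175]

Fragment lengths:
  3→21: 18 bp
  21→36: 15 bp
  36→41: 5 bp
  41→50: 9 bp
  50→63: 13 bp
  63→70: 7 bp
  70→82: 12 bp
  82→85: 3 bp
  85→93: 8 bp
  93→99: 6 bp
  99→128: 29 bp
  128→135: 7 bp
  135→139: 4 bp
  139→148: 9 bp
  148→157: 9 bp
  157→175: 18 bp
  175→3 (wrap): 189-175+3 = 17 bp

[3,4,5,6,7,7,8,9,9,9,12,13,15,17,18,18,29]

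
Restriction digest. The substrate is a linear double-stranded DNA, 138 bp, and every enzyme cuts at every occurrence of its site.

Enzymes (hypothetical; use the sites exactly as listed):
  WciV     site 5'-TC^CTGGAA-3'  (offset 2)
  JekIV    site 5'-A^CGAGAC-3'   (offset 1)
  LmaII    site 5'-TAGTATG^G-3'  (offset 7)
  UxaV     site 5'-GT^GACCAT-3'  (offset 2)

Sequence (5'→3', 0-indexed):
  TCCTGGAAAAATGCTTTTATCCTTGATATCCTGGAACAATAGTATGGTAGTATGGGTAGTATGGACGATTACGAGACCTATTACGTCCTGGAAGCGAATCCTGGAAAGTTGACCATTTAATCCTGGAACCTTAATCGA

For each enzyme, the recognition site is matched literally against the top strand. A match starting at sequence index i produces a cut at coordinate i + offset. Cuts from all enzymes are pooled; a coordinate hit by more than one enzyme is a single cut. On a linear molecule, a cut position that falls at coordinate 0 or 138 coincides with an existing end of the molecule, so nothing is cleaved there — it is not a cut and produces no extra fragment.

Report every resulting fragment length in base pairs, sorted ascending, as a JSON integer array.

Site scan:
  WciV TCCTGGAA/2: at [0, 28, 85, 98, 120] ⇒ [2, 30, 87, 100, 122]
  JekIV ACGAGAC/1: at [70] ⇒ [71]
  LmaII TAGTATGG/7: at [39, 47, 56] ⇒ [46, 54, 63]
  UxaV (GTGACCAT, off=2): no sites

All cut coordinates (distinct, sorted): [2, 30, 46, 54, 63, 71, 87, 100, 122]

Fragments:
  [0,2): 2 bp
  [2,30): 28 bp
  [30,46): 16 bp
  [46,54): 8 bp
  [54,63): 9 bp
  [63,71): 8 bp
  [71,87): 16 bp
  [87,100): 13 bp
  [100,122): 22 bp
  [122,138): 16 bp

[2,8,8,9,13,16,16,16,22,28]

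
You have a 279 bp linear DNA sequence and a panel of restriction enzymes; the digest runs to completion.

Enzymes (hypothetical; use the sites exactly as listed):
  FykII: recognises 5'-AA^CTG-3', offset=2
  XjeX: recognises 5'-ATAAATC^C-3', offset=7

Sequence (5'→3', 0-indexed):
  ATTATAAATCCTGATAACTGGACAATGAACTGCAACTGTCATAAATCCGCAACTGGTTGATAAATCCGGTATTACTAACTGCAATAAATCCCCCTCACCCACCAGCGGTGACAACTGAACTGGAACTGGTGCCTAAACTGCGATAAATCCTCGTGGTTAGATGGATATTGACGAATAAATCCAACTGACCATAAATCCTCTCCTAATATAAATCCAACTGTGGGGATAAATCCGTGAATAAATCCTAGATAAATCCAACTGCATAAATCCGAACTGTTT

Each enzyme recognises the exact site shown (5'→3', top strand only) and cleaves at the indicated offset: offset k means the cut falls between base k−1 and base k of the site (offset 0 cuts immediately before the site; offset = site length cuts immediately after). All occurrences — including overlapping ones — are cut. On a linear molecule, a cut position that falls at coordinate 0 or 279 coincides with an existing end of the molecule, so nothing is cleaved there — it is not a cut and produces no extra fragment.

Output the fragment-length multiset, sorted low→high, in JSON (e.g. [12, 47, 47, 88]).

[3,3,3,4,5,5,6,6,6,7,10,11,11,12,12,12,12,12,12,12,13,14,15,17,24,32]

Scan for sites:
  FykII (AACTG, off=2): starts [15, 27, 33, 50, 76, 112, 117, 123, 135, 182, 215, 256, 271] → cuts [17, 29, 35, 52, 78, 114, 119, 125, 137, 184, 217, 258, 273]
  XjeX (ATAAATCC, off=7): starts [3, 40, 59, 83, 142, 174, 190, 207, 225, 237, 248, 262] → cuts [10, 47, 66, 90, 149, 181, 197, 214, 232, 244, 255, 269]

Pooled cuts: [10, 17, 29, 35, 47, 52, 66, 78, 90, 114, 119, 125, 137, 149, 181, 184, 197, 214, 217, 232, 244, 255, 258, 269, 273]

Fragment lengths:
  [0,10): 10 bp
  [10,17): 7 bp
  [17,29): 12 bp
  [29,35): 6 bp
  [35,47): 12 bp
  [47,52): 5 bp
  [52,66): 14 bp
  [66,78): 12 bp
  [78,90): 12 bp
  [90,114): 24 bp
  [114,119): 5 bp
  [119,125): 6 bp
  [125,137): 12 bp
  [137,149): 12 bp
  [149,181): 32 bp
  [181,184): 3 bp
  [184,197): 13 bp
  [197,214): 17 bp
  [214,217): 3 bp
  [217,232): 15 bp
  [232,244): 12 bp
  [244,255): 11 bp
  [255,258): 3 bp
  [258,269): 11 bp
  [269,273): 4 bp
  [273,279): 6 bp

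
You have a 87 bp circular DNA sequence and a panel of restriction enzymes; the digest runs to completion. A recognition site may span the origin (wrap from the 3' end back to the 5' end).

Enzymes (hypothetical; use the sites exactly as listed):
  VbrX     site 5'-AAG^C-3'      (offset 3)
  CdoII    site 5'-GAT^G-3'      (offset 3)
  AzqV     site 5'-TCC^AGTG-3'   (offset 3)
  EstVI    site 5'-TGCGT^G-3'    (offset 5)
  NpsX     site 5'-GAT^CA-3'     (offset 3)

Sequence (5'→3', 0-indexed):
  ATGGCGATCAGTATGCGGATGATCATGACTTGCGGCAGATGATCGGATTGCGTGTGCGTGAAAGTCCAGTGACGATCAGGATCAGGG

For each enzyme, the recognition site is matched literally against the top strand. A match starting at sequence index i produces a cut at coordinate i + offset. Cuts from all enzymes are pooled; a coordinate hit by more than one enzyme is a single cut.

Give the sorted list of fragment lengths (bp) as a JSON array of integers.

Scan for sites:
  VbrX (AAGC, off=3): no sites
  CdoII GATG/3: at [17, 37, 86] ⇒ [2, 20, 40]
  AzqV TCCAGTG/3: at [64] ⇒ [67]
  EstVI TGCGTG/5: at [48, 54] ⇒ [53, 59]
  NpsX GATCA/3: at [5, 20, 73, 79] ⇒ [8, 23, 76, 82]

Pooled cuts: [2, 8, 20, 23, 40, 53, 59, 67, 76, 82]

Fragment lengths:
  2→8: 6 bp
  8→20: 12 bp
  20→23: 3 bp
  23→40: 17 bp
  40→53: 13 bp
  53→59: 6 bp
  59→67: 8 bp
  67→76: 9 bp
  76→82: 6 bp
  82→2 (wrap): 87-82+2 = 7 bp

[3,6,6,6,7,8,9,12,13,17]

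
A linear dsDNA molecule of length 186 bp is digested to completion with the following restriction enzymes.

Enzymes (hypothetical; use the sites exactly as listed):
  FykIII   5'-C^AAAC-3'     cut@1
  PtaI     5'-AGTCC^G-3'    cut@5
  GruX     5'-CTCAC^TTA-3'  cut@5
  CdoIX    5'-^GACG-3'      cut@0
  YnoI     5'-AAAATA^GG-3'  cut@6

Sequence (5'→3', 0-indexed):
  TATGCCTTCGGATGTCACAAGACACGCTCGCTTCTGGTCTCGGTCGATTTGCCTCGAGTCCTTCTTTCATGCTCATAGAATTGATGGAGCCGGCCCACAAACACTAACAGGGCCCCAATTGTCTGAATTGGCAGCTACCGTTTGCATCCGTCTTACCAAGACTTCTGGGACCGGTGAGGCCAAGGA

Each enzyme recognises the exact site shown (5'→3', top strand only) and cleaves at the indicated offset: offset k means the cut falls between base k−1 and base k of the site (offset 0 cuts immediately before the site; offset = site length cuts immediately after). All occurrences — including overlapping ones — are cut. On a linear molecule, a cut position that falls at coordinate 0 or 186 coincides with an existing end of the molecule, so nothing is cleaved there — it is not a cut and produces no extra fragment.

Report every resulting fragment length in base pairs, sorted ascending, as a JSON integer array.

Scan for sites:
  FykIII (CAAAC, off=1): starts [97] → cuts [98]
  PtaI (AGTCCG, off=5): no sites
  GruX (CTCACTTA, off=5): no sites
  CdoIX (GACG, off=0): no sites
  YnoI (AAAATAGG, off=6): no sites

All cut coordinates (distinct, sorted): [98]

Fragments:
  [0,98): 98 bp
  [98,186): 88 bp

[88,98]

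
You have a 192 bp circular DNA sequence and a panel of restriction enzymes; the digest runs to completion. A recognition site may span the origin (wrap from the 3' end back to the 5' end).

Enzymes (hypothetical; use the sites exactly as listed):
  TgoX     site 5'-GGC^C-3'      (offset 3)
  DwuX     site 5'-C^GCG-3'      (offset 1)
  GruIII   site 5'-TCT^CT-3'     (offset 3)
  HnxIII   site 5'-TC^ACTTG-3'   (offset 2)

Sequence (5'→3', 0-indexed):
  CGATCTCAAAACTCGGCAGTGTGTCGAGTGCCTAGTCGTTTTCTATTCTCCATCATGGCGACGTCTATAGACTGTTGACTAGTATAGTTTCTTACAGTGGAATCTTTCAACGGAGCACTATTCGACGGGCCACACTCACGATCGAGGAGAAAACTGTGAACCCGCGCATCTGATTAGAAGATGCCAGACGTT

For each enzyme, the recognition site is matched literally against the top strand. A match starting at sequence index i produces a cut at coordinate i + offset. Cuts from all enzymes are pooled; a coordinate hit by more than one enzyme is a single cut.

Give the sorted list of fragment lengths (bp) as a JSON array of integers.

Site scan:
  TgoX (GGCC, off=3): starts [127] → cuts [130]
  DwuX (CGCG, off=1): starts [162] → cuts [163]
  GruIII (TCTCT, off=3): no sites
  HnxIII (TCACTTG, off=2): no sites

Pooled cuts: [130, 163]

Fragments:
  130→163: 33 bp
  163→130 (wrap): 192-163+130 = 159 bp

[33,159]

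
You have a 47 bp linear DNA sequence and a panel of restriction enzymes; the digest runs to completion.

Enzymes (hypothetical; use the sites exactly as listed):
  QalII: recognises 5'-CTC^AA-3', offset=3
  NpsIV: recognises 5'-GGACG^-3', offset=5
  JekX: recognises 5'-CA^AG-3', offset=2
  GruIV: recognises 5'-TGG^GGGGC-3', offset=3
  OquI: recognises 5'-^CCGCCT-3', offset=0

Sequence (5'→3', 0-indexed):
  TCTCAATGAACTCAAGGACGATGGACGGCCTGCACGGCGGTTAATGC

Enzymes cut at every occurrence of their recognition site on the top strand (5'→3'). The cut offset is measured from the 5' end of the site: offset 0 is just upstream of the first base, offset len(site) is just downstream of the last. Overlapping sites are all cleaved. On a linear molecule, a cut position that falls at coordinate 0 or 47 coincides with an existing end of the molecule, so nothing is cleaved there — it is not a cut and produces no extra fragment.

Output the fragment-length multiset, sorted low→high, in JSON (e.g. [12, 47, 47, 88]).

[1,4,6,7,9,20]

Site scan:
  QalII (CTCAA, off=3): starts [1, 10] → cuts [4, 13]
  NpsIV (GGACG, off=5): starts [15, 22] → cuts [20, 27]
  JekX (CAAG, off=2): starts [12] → cuts [14]
  GruIV (TGGGGGGC, off=3): no sites
  OquI (CCGCCT, off=0): no sites

All cut coordinates (distinct, sorted): [4, 13, 14, 20, 27]

Fragment lengths:
  [0,4): 4 bp
  [4,13): 9 bp
  [13,14): 1 bp
  [14,20): 6 bp
  [20,27): 7 bp
  [27,47): 20 bp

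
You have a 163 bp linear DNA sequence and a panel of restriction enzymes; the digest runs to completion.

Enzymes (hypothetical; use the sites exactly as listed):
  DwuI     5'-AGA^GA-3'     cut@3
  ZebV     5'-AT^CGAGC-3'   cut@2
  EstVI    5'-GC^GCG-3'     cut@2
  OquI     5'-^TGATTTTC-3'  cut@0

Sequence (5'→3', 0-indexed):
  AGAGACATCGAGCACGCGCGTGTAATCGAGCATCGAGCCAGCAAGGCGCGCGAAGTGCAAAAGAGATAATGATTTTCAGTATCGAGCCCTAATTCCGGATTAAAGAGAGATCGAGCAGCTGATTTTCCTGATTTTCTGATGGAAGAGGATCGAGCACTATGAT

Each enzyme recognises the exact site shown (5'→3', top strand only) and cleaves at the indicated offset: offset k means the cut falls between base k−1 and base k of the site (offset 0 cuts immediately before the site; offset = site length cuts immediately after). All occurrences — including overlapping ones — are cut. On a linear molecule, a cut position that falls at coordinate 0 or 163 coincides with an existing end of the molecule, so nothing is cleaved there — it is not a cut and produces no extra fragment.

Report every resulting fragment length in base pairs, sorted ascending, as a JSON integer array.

[2,2,3,3,5,5,7,8,9,9,9,13,13,14,15,22,24]

Scan for sites:
  DwuI (AGAGA, off=3): starts [0, 61, 103, 105] → cuts [3, 64, 106, 108]
  ZebV (ATCGAGC, off=2): starts [6, 24, 31, 80, 109, 148] → cuts [8, 26, 33, 82, 111, 150]
  EstVI (GCGCG, off=2): starts [15, 45, 47] → cuts [17, 47, 49]
  OquI (TGATTTTC, off=0): starts [69, 119, 128] → cuts [69, 119, 128]

All cut coordinates (distinct, sorted): [3, 8, 17, 26, 33, 47, 49, 64, 69, 82, 106, 108, 111, 119, 128, 150]

Fragments:
  [0,3): 3 bp
  [3,8): 5 bp
  [8,17): 9 bp
  [17,26): 9 bp
  [26,33): 7 bp
  [33,47): 14 bp
  [47,49): 2 bp
  [49,64): 15 bp
  [64,69): 5 bp
  [69,82): 13 bp
  [82,106): 24 bp
  [106,108): 2 bp
  [108,111): 3 bp
  [111,119): 8 bp
  [119,128): 9 bp
  [128,150): 22 bp
  [150,163): 13 bp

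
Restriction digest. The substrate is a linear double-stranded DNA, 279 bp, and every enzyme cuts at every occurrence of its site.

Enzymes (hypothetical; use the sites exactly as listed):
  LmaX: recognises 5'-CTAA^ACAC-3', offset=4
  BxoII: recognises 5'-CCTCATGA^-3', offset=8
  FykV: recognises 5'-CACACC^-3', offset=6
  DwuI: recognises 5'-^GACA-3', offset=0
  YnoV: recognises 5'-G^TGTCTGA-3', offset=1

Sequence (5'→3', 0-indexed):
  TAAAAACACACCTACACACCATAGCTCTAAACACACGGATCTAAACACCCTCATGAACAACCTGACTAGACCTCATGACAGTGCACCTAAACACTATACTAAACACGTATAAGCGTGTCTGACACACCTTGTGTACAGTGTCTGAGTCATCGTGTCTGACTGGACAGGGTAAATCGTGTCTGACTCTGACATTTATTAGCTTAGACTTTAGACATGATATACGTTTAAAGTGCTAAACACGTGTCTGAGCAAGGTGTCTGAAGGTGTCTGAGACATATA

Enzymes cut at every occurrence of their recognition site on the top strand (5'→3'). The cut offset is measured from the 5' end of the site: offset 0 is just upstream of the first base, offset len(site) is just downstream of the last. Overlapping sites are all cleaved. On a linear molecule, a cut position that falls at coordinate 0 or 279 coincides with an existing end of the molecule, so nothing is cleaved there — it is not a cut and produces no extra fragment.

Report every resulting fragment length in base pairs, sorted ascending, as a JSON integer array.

Site scan:
  LmaX (CTAAACAC, off=4): starts [26, 40, 86, 98, 232] → cuts [30, 44, 90, 102, 236]
  BxoII (CCTCATGA, off=8): starts [48, 70] → cuts [56, 78]
  FykV (CACACC, off=6): starts [6, 14, 122] → cuts [12, 20, 128]
  DwuI (GACA, off=0): starts [76, 120, 162, 187, 210, 271] → cuts [76, 120, 162, 187, 210, 271]
  YnoV (GTGTCTGA, off=1): starts [114, 137, 151, 175, 240, 253, 263] → cuts [115, 138, 152, 176, 241, 254, 264]

Pooled cuts: [12, 20, 30, 44, 56, 76, 78, 90, 102, 115, 120, 128, 138, 152, 162, 176, 187, 210, 236, 241, 254, 264, 271]

Fragment lengths:
  [0,12): 12 bp
  [12,20): 8 bp
  [20,30): 10 bp
  [30,44): 14 bp
  [44,56): 12 bp
  [56,76): 20 bp
  [76,78): 2 bp
  [78,90): 12 bp
  [90,102): 12 bp
  [102,115): 13 bp
  [115,120): 5 bp
  [120,128): 8 bp
  [128,138): 10 bp
  [138,152): 14 bp
  [152,162): 10 bp
  [162,176): 14 bp
  [176,187): 11 bp
  [187,210): 23 bp
  [210,236): 26 bp
  [236,241): 5 bp
  [241,254): 13 bp
  [254,264): 10 bp
  [264,271): 7 bp
  [271,279): 8 bp

[2,5,5,7,8,8,8,10,10,10,10,11,12,12,12,12,13,13,14,14,14,20,23,26]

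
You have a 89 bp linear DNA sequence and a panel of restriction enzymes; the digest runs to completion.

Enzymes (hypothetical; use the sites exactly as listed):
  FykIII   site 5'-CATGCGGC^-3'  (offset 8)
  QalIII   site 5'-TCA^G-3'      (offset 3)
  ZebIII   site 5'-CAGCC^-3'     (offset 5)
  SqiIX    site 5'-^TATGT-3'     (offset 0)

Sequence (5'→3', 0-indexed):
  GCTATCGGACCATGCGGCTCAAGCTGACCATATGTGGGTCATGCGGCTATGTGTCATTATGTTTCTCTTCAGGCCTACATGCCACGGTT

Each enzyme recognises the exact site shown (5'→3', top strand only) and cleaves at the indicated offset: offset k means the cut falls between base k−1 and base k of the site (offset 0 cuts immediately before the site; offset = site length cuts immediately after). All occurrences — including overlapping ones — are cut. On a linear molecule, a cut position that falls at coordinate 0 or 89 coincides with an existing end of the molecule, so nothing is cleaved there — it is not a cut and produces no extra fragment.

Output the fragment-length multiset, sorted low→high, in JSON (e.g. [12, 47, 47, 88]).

Per-enzyme occurrences:
  FykIII (CATGCGGC, off=8): starts [10, 39] → cuts [18, 47]
  QalIII (TCAG, off=3): starts [68] → cuts [71]
  ZebIII (CAGCC, off=5): no sites
  SqiIX (TATGT, off=0): starts [30, 47, 57] → cuts [30, 47, 57]

All cut coordinates (distinct, sorted): [18, 30, 47, 57, 71]

Fragments:
  [0,18): 18 bp
  [18,30): 12 bp
  [30,47): 17 bp
  [47,57): 10 bp
  [57,71): 14 bp
  [71,89): 18 bp

[10,12,14,17,18,18]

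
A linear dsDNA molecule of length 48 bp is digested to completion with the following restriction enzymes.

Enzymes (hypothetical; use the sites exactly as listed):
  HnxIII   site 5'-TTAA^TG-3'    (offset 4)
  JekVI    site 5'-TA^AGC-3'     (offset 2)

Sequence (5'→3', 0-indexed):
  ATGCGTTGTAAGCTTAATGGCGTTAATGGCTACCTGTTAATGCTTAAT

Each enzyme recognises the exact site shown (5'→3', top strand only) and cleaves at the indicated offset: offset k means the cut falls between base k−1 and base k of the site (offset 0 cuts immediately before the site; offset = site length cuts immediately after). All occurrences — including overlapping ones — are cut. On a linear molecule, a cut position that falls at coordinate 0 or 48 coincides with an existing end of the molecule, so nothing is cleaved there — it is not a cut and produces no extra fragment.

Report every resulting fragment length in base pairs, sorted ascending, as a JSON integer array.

Site scan:
  HnxIII TTAATG/4: at [13, 22, 36] ⇒ [17, 26, 40]
  JekVI TAAGC/2: at [8] ⇒ [10]

All cut coordinates (distinct, sorted): [10, 17, 26, 40]

Fragment lengths:
  [0,10): 10 bp
  [10,17): 7 bp
  [17,26): 9 bp
  [26,40): 14 bp
  [40,48): 8 bp

[7,8,9,10,14]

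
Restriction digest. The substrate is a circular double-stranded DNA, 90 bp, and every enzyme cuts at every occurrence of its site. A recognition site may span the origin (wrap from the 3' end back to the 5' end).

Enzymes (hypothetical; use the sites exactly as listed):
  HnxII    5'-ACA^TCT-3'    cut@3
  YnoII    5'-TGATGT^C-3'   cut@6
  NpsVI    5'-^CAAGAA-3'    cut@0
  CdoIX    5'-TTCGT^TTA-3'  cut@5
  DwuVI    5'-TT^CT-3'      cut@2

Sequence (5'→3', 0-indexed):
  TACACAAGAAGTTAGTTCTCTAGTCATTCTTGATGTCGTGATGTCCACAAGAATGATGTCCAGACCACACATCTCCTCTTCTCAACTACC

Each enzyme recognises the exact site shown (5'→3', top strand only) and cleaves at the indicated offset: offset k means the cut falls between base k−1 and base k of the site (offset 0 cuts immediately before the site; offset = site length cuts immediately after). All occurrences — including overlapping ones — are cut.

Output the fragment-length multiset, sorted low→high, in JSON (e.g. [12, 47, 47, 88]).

Scan for sites:
  HnxII ACATCT/3: at [68] ⇒ [71]
  YnoII TGATGTC/6: at [30, 38, 53] ⇒ [36, 44, 59]
  NpsVI CAAGAA/0: at [4, 47] ⇒ [4, 47]
  CdoIX (TTCGTTTA, off=5): no sites
  DwuVI TTCT/2: at [15, 26, 78] ⇒ [17, 28, 80]

All cut coordinates (distinct, sorted): [4, 17, 28, 36, 44, 47, 59, 71, 80]

Fragments:
  4→17: 13 bp
  17→28: 11 bp
  28→36: 8 bp
  36→44: 8 bp
  44→47: 3 bp
  47→59: 12 bp
  59→71: 12 bp
  71→80: 9 bp
  80→4 (wrap): 90-80+4 = 14 bp

[3,8,8,9,11,12,12,13,14]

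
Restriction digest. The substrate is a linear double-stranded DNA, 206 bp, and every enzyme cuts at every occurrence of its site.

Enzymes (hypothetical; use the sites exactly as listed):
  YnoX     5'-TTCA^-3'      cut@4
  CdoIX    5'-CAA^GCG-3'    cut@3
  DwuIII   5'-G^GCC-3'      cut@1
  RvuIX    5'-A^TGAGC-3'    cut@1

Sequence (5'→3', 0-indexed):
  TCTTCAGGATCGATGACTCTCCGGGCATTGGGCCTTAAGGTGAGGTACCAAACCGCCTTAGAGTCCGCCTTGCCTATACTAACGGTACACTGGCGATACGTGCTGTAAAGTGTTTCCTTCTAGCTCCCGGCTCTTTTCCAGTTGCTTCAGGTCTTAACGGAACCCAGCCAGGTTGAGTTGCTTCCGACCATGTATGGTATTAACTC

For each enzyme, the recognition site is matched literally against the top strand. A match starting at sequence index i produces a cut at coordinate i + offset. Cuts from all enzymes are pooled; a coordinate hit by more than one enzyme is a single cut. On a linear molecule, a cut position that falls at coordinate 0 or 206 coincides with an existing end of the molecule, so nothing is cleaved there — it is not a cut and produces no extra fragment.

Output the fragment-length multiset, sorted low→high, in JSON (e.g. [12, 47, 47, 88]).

Scan for sites:
  YnoX TTCA/4: at [2, 145] ⇒ [6, 149]
  CdoIX (CAAGCG, off=3): no sites
  DwuIII GGCC/1: at [30] ⇒ [31]
  RvuIX (ATGAGC, off=1): no sites

All cut coordinates (distinct, sorted): [6, 31, 149]

Fragment lengths:
  [0,6): 6 bp
  [6,31): 25 bp
  [31,149): 118 bp
  [149,206): 57 bp

[6,25,57,118]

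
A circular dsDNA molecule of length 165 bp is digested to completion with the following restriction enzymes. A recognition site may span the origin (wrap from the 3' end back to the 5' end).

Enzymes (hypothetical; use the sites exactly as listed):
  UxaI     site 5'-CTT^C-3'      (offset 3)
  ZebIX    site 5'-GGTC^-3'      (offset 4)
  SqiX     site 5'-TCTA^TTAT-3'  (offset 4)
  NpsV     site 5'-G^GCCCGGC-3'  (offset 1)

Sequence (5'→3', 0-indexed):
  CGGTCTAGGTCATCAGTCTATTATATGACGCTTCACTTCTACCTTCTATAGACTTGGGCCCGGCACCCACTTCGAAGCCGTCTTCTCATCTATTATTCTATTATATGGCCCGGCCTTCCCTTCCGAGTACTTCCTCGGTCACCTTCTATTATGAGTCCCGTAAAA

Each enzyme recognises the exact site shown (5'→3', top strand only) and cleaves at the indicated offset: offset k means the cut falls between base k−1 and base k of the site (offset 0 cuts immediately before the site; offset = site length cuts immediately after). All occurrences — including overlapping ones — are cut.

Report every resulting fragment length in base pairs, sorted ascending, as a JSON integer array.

[3,5,5,5,6,7,7,8,8,8,9,10,10,12,12,13,15,22]

Site scan:
  UxaI CTTC/3: at [30, 35, 42, 69, 81, 114, 119, 129, 142] ⇒ [33, 38, 45, 72, 84, 117, 122, 132, 145]
  ZebIX GGTC/4: at [1, 7, 136] ⇒ [5, 11, 140]
  SqiX TCTATTAT/4: at [16, 88, 96, 144] ⇒ [20, 92, 100, 148]
  NpsV GGCCCGGC/1: at [56, 106] ⇒ [57, 107]

Pooled cuts: [5, 11, 20, 33, 38, 45, 57, 72, 84, 92, 100, 107, 117, 122, 132, 140, 145, 148]

Fragment lengths:
  5→11: 6 bp
  11→20: 9 bp
  20→33: 13 bp
  33→38: 5 bp
  38→45: 7 bp
  45→57: 12 bp
  57→72: 15 bp
  72→84: 12 bp
  84→92: 8 bp
  92→100: 8 bp
  100→107: 7 bp
  107→117: 10 bp
  117→122: 5 bp
  122→132: 10 bp
  132→140: 8 bp
  140→145: 5 bp
  145→148: 3 bp
  148→5 (wrap): 165-148+5 = 22 bp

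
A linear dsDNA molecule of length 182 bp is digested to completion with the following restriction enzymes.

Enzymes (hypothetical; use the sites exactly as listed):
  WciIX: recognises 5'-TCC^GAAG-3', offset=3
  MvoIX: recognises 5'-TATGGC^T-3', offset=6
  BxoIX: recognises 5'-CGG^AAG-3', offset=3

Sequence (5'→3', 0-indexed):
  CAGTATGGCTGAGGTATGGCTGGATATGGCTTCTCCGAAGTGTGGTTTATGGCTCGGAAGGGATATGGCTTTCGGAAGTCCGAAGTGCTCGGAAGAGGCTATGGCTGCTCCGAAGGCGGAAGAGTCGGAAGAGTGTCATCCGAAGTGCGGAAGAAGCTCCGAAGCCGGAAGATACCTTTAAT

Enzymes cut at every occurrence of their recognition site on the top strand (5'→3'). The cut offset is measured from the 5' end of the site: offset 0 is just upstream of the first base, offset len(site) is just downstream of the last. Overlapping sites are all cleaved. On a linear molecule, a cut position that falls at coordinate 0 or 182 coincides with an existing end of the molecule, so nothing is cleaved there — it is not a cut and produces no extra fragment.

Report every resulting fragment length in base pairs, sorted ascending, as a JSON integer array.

[4,6,6,6,6,8,8,9,9,9,10,10,11,11,12,13,13,14,17]

Scan for sites:
  WciIX TCCGAAG/3: at [33, 78, 108, 138, 157] ⇒ [36, 81, 111, 141, 160]
  MvoIX TATGGCT/6: at [3, 14, 24, 47, 63, 99] ⇒ [9, 20, 30, 53, 69, 105]
  BxoIX CGGAAG/3: at [54, 72, 89, 116, 125, 147, 165] ⇒ [57, 75, 92, 119, 128, 150, 168]

Pooled cuts: [9, 20, 30, 36, 53, 57, 69, 75, 81, 92, 105, 111, 119, 128, 141, 150, 160, 168]

Fragments:
  [0,9): 9 bp
  [9,20): 11 bp
  [20,30): 10 bp
  [30,36): 6 bp
  [36,53): 17 bp
  [53,57): 4 bp
  [57,69): 12 bp
  [69,75): 6 bp
  [75,81): 6 bp
  [81,92): 11 bp
  [92,105): 13 bp
  [105,111): 6 bp
  [111,119): 8 bp
  [119,128): 9 bp
  [128,141): 13 bp
  [141,150): 9 bp
  [150,160): 10 bp
  [160,168): 8 bp
  [168,182): 14 bp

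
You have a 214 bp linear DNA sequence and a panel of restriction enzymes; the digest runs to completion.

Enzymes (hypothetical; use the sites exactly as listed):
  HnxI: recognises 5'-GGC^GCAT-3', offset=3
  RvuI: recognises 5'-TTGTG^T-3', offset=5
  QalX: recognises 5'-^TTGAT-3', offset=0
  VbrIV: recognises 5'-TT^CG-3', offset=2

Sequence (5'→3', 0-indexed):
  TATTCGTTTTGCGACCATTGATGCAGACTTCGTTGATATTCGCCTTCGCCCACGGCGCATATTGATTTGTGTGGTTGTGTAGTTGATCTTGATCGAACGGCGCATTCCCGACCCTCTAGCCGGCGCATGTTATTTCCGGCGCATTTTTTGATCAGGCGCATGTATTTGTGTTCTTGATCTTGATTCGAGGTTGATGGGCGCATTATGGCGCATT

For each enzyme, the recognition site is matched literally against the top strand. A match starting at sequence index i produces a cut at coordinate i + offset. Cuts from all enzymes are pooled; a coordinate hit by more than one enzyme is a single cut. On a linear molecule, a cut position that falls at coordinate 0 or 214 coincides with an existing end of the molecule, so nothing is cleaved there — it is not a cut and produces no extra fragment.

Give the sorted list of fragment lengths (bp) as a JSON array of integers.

[2,3,3,4,5,5,5,6,6,6,6,7,8,8,9,10,10,10,10,13,13,13,13,16,23]

Per-enzyme occurrences:
  HnxI GGCGCAT/3: at [53, 98, 121, 137, 154, 196, 206] ⇒ [56, 101, 124, 140, 157, 199, 209]
  RvuI TTGTGT/5: at [66, 74, 165] ⇒ [71, 79, 170]
  QalX TTGAT/0: at [17, 32, 61, 82, 88, 147, 173, 179, 190] ⇒ [17, 32, 61, 82, 88, 147, 173, 179, 190]
  VbrIV TTCG/2: at [2, 28, 38, 44, 183] ⇒ [4, 30, 40, 46, 185]

All cut coordinates (distinct, sorted): [4, 17, 30, 32, 40, 46, 56, 61, 71, 79, 82, 88, 101, 124, 140, 147, 157, 170, 173, 179, 185, 190, 199, 209]

Fragments:
  [0,4): 4 bp
  [4,17): 13 bp
  [17,30): 13 bp
  [30,32): 2 bp
  [32,40): 8 bp
  [40,46): 6 bp
  [46,56): 10 bp
  [56,61): 5 bp
  [61,71): 10 bp
  [71,79): 8 bp
  [79,82): 3 bp
  [82,88): 6 bp
  [88,101): 13 bp
  [101,124): 23 bp
  [124,140): 16 bp
  [140,147): 7 bp
  [147,157): 10 bp
  [157,170): 13 bp
  [170,173): 3 bp
  [173,179): 6 bp
  [179,185): 6 bp
  [185,190): 5 bp
  [190,199): 9 bp
  [199,209): 10 bp
  [209,214): 5 bp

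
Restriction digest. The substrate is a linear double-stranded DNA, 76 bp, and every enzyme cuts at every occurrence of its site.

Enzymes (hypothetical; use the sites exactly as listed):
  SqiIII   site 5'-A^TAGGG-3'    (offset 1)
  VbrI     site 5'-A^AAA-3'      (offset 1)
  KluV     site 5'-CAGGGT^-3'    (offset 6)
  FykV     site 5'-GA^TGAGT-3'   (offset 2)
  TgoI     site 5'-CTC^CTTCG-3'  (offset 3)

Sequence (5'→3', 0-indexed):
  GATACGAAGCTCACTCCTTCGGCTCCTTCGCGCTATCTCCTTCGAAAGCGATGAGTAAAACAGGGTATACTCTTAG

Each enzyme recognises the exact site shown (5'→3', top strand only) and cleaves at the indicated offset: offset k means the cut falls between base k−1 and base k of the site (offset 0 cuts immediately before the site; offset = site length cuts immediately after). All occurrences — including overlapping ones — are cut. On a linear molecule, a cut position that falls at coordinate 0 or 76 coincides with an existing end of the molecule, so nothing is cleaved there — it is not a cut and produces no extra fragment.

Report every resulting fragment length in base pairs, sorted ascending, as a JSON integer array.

Scan for sites:
  SqiIII (ATAGGG, off=1): no sites
  VbrI AAAA/1: at [56] ⇒ [57]
  KluV CAGGGT/6: at [60] ⇒ [66]
  FykV GATGAGT/2: at [49] ⇒ [51]
  TgoI CTCCTTCG/3: at [13, 22, 36] ⇒ [16, 25, 39]

All cut coordinates (distinct, sorted): [16, 25, 39, 51, 57, 66]

Fragments:
  [0,16): 16 bp
  [16,25): 9 bp
  [25,39): 14 bp
  [39,51): 12 bp
  [51,57): 6 bp
  [57,66): 9 bp
  [66,76): 10 bp

[6,9,9,10,12,14,16]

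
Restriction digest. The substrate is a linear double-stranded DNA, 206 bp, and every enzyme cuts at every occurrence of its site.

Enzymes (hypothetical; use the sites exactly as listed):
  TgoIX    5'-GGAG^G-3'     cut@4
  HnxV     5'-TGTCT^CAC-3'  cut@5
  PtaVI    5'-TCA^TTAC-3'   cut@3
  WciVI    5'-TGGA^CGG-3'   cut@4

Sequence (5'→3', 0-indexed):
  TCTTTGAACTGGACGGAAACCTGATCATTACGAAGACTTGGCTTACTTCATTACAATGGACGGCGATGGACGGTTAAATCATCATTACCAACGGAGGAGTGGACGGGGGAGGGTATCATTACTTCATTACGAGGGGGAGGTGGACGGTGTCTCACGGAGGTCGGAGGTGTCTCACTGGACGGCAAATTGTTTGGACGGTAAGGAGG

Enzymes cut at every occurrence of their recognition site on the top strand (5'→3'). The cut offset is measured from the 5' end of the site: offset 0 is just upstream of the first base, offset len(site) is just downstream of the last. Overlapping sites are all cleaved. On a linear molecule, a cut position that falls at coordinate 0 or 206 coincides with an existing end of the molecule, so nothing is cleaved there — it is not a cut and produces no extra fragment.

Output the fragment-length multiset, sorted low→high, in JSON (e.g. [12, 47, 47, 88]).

Per-enzyme occurrences:
  TgoIX (GGAGG, off=4): starts [92, 107, 135, 155, 162, 201] → cuts [96, 111, 139, 159, 166, 205]
  HnxV (TGTCTCAC, off=5): starts [147, 167] → cuts [152, 172]
  PtaVI (TCATTAC, off=3): starts [24, 47, 81, 115, 123] → cuts [27, 50, 84, 118, 126]
  WciVI (TGGACGG, off=4): starts [9, 56, 66, 99, 140, 175, 191] → cuts [13, 60, 70, 103, 144, 179, 195]

Pooled cuts: [13, 27, 50, 60, 70, 84, 96, 103, 111, 118, 126, 139, 144, 152, 159, 166, 172, 179, 195, 205]

Fragment lengths:
  [0,13): 13 bp
  [13,27): 14 bp
  [27,50): 23 bp
  [50,60): 10 bp
  [60,70): 10 bp
  [70,84): 14 bp
  [84,96): 12 bp
  [96,103): 7 bp
  [103,111): 8 bp
  [111,118): 7 bp
  [118,126): 8 bp
  [126,139): 13 bp
  [139,144): 5 bp
  [144,152): 8 bp
  [152,159): 7 bp
  [159,166): 7 bp
  [166,172): 6 bp
  [172,179): 7 bp
  [179,195): 16 bp
  [195,205): 10 bp
  [205,206): 1 bp

[1,5,6,7,7,7,7,7,8,8,8,10,10,10,12,13,13,14,14,16,23]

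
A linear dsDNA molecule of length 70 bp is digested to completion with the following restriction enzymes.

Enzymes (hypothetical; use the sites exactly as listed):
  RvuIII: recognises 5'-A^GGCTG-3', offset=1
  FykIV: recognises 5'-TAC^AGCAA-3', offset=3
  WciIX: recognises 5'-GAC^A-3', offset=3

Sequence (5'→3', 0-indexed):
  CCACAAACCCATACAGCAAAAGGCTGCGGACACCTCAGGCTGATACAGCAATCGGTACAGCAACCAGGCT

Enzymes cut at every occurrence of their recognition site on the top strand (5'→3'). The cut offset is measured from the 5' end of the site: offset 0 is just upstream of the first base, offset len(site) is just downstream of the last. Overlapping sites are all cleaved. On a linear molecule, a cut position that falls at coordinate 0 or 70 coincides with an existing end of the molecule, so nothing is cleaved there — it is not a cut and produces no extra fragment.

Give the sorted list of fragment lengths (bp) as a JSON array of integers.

Site scan:
  RvuIII AGGCTG/1: at [20, 36] ⇒ [21, 37]
  FykIV TACAGCAA/3: at [11, 43, 55] ⇒ [14, 46, 58]
  WciIX GACA/3: at [28] ⇒ [31]

Pooled cuts: [14, 21, 31, 37, 46, 58]

Fragments:
  [0,14): 14 bp
  [14,21): 7 bp
  [21,31): 10 bp
  [31,37): 6 bp
  [37,46): 9 bp
  [46,58): 12 bp
  [58,70): 12 bp

[6,7,9,10,12,12,14]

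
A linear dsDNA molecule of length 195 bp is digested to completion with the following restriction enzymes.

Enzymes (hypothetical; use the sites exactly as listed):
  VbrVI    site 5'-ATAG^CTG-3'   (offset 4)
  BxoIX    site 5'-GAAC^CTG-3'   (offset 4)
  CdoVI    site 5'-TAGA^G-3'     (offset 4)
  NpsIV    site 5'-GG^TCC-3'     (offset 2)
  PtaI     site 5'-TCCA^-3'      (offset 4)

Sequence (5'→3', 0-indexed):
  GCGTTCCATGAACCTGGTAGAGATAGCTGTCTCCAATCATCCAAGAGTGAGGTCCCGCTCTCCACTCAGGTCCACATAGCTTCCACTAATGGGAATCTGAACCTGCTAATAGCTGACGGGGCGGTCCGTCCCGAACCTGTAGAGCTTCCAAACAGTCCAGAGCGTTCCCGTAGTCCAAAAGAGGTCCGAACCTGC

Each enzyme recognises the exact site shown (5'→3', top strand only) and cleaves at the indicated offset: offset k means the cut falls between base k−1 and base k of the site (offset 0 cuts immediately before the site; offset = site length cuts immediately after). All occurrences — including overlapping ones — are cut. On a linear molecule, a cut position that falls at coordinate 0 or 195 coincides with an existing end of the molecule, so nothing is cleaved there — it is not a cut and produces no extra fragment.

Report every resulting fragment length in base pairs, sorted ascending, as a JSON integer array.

Scan for sites:
  VbrVI ATAGCTG/4: at [22, 108] ⇒ [26, 112]
  BxoIX GAACCTG/4: at [9, 98, 132, 187] ⇒ [13, 102, 136, 191]
  CdoVI TAGAG/4: at [17, 139] ⇒ [21, 143]
  NpsIV GGTCC/2: at [50, 68, 122, 182] ⇒ [52, 70, 124, 184]
  PtaI TCCA/4: at [4, 31, 39, 60, 70, 81, 146, 155, 173] ⇒ [8, 35, 43, 64, 74, 85, 150, 159, 177]

Pooled cuts: [8, 13, 21, 26, 35, 43, 52, 64, 70, 74, 85, 102, 112, 124, 136, 143, 150, 159, 177, 184, 191]

Fragment lengths:
  [0,8): 8 bp
  [8,13): 5 bp
  [13,21): 8 bp
  [21,26): 5 bp
  [26,35): 9 bp
  [35,43): 8 bp
  [43,52): 9 bp
  [52,64): 12 bp
  [64,70): 6 bp
  [70,74): 4 bp
  [74,85): 11 bp
  [85,102): 17 bp
  [102,112): 10 bp
  [112,124): 12 bp
  [124,136): 12 bp
  [136,143): 7 bp
  [143,150): 7 bp
  [150,159): 9 bp
  [159,177): 18 bp
  [177,184): 7 bp
  [184,191): 7 bp
  [191,195): 4 bp

[4,4,5,5,6,7,7,7,7,8,8,8,9,9,9,10,11,12,12,12,17,18]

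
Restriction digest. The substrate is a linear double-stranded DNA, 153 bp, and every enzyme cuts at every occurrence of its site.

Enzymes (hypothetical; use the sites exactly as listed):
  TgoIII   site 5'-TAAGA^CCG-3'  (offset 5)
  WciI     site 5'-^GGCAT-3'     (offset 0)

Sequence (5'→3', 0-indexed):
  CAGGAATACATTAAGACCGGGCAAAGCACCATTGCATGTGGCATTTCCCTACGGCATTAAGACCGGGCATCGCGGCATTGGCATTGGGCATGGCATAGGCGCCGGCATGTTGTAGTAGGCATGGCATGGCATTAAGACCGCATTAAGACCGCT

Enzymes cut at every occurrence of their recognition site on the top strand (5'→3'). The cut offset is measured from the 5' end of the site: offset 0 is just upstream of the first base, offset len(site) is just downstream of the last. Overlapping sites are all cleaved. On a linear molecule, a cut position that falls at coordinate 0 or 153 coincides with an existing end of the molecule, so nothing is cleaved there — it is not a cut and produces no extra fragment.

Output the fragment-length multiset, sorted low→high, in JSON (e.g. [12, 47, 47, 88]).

[3,5,5,5,5,6,7,8,10,10,11,12,13,14,16,23]

Per-enzyme occurrences:
  TgoIII (TAAGACCG, off=5): starts [11, 57, 132, 143] → cuts [16, 62, 137, 148]
  WciI (GGCAT, off=0): starts [39, 52, 65, 73, 79, 86, 91, 103, 117, 122, 127] → cuts [39, 52, 65, 73, 79, 86, 91, 103, 117, 122, 127]

All cut coordinates (distinct, sorted): [16, 39, 52, 62, 65, 73, 79, 86, 91, 103, 117, 122, 127, 137, 148]

Fragments:
  [0,16): 16 bp
  [16,39): 23 bp
  [39,52): 13 bp
  [52,62): 10 bp
  [62,65): 3 bp
  [65,73): 8 bp
  [73,79): 6 bp
  [79,86): 7 bp
  [86,91): 5 bp
  [91,103): 12 bp
  [103,117): 14 bp
  [117,122): 5 bp
  [122,127): 5 bp
  [127,137): 10 bp
  [137,148): 11 bp
  [148,153): 5 bp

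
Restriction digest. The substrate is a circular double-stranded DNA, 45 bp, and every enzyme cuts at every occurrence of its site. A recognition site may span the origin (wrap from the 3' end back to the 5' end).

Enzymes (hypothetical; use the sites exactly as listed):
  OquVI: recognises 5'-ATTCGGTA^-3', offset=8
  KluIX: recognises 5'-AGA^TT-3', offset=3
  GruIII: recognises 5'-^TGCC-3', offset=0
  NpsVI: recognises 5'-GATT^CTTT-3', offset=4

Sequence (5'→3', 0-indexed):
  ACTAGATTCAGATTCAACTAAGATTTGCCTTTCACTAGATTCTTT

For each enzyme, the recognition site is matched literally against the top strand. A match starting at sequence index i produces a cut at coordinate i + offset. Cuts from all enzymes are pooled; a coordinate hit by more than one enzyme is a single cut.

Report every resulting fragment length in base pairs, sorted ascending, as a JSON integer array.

Scan for sites:
  OquVI (ATTCGGTA, off=8): no sites
  KluIX (AGATT, off=3): starts [3, 9, 20, 36] → cuts [6, 12, 23, 39]
  GruIII (TGCC, off=0): starts [25] → cuts [25]
  NpsVI (GATTCTTT, off=4): starts [37] → cuts [41]

Pooled cuts: [6, 12, 23, 25, 39, 41]

Fragments:
  6→12: 6 bp
  12→23: 11 bp
  23→25: 2 bp
  25→39: 14 bp
  39→41: 2 bp
  41→6 (wrap): 45-41+6 = 10 bp

[2,2,6,10,11,14]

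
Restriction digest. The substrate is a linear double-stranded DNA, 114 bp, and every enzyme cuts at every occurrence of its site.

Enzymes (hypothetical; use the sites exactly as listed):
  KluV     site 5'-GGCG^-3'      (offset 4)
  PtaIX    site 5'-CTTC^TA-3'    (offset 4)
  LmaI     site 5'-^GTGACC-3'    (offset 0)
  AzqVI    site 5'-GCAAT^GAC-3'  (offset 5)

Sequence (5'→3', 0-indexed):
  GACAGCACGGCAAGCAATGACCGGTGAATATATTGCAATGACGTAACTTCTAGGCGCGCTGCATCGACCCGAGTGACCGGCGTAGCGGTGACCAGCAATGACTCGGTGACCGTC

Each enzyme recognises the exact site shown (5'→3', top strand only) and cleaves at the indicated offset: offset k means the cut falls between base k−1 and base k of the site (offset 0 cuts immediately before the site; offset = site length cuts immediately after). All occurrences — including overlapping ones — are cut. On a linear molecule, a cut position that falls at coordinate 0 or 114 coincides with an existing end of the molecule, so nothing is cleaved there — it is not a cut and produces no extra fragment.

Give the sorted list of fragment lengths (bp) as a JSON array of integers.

Scan for sites:
  KluV GGCG/4: at [52, 78] ⇒ [56, 82]
  PtaIX CTTCTA/4: at [46] ⇒ [50]
  LmaI GTGACC/0: at [72, 87, 105] ⇒ [72, 87, 105]
  AzqVI GCAATGAC/5: at [13, 34, 94] ⇒ [18, 39, 99]

All cut coordinates (distinct, sorted): [18, 39, 50, 56, 72, 82, 87, 99, 105]

Fragments:
  [0,18): 18 bp
  [18,39): 21 bp
  [39,50): 11 bp
  [50,56): 6 bp
  [56,72): 16 bp
  [72,82): 10 bp
  [82,87): 5 bp
  [87,99): 12 bp
  [99,105): 6 bp
  [105,114): 9 bp

[5,6,6,9,10,11,12,16,18,21]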